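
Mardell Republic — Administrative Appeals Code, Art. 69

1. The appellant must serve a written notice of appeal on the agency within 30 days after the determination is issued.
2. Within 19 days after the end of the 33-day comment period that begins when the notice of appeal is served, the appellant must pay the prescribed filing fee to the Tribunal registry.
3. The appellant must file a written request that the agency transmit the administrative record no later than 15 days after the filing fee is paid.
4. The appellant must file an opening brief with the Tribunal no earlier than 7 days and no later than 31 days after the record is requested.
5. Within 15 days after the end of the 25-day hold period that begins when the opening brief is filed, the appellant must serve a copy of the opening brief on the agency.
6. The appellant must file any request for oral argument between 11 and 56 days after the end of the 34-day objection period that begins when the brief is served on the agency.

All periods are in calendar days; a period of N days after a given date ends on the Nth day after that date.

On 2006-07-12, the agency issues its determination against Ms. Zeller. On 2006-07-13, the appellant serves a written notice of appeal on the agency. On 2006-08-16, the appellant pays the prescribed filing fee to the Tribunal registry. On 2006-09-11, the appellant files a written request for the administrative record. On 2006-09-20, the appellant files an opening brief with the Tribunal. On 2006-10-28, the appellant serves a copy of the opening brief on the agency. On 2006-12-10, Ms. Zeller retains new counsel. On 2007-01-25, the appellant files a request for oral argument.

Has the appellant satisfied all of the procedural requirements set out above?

(1) due by 2006-07-12 + 30 days = 2006-08-11; completed 2006-07-13, before the deadline.
(2) due by 2006-08-15 + 19 days = 2006-09-03; done 2006-08-16 — timely.
(3) due by 2006-08-16 + 15 days = 2006-08-31; not done until 2006-09-11, 11 days after the deadline.

No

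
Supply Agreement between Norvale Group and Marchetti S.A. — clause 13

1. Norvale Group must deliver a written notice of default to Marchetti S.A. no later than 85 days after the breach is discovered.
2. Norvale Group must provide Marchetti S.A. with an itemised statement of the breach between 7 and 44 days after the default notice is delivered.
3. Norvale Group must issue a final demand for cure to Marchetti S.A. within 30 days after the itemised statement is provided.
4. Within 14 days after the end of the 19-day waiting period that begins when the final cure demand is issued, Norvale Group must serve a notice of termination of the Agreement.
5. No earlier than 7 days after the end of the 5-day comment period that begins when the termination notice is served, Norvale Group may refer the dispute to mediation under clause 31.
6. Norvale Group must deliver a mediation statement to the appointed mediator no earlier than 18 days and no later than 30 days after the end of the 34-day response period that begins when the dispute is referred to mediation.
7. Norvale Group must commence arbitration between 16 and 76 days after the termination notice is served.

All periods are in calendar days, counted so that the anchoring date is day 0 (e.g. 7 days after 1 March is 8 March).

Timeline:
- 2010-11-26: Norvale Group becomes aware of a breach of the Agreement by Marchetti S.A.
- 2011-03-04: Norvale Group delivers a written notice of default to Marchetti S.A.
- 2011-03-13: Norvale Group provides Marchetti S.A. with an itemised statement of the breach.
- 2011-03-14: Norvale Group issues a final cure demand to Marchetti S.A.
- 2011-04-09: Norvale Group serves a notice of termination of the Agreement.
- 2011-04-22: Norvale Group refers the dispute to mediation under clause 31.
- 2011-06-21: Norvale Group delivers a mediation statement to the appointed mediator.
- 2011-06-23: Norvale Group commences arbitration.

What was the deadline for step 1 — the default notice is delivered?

2011-02-19

Step 1 runs from 2010-11-26, when the breach is discovered. 85 days after 2010-11-26 is 2011-02-19.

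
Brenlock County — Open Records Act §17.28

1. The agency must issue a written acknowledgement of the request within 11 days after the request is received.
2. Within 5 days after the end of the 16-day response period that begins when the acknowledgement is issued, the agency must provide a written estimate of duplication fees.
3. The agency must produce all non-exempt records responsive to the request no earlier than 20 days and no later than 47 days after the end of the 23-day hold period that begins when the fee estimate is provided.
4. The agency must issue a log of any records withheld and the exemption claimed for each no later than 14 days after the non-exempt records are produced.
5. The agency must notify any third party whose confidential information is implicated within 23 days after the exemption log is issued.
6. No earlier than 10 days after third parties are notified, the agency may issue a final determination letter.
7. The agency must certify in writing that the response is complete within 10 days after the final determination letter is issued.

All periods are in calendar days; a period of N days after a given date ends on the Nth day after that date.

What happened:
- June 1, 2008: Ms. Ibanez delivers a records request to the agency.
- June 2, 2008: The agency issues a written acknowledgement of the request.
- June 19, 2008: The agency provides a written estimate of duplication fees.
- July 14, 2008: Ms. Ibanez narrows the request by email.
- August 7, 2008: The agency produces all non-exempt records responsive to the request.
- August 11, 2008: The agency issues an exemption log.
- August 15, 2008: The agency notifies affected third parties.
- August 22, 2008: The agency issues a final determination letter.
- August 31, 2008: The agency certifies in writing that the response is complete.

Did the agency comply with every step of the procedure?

No

Step 1: 11 days after June 1, 2008 (when the request is received) is June 12, 2008; done June 2, 2008 — timely.
Step 2: 5 days after June 18, 2008 (end of the 16-day response period, which began when the acknowledgement is issued on June 2, 2008) is June 23, 2008; done June 19, 2008 — timely.
Step 3: the window is 20–47 days after July 12, 2008 (end of the 23-day hold period, which began when the fee estimate is provided on June 19, 2008), so August 1, 2008 through August 28, 2008; August 7, 2008 falls inside that range.
Step 4: 14 days after August 7, 2008 (when the non-exempt records are produced) is August 21, 2008; done August 11, 2008 — timely.
Step 5: 23 days after August 11, 2008 (when the exemption log is issued) is September 3, 2008; completed August 15, 2008, before the deadline.
Step 6: the earliest permitted date is 10 days after August 15, 2008 (when third parties are notified), i.e. August 25, 2008; August 22, 2008 is 3 days before the earliest permitted date.
No need to go further; step 6 was not satisfied.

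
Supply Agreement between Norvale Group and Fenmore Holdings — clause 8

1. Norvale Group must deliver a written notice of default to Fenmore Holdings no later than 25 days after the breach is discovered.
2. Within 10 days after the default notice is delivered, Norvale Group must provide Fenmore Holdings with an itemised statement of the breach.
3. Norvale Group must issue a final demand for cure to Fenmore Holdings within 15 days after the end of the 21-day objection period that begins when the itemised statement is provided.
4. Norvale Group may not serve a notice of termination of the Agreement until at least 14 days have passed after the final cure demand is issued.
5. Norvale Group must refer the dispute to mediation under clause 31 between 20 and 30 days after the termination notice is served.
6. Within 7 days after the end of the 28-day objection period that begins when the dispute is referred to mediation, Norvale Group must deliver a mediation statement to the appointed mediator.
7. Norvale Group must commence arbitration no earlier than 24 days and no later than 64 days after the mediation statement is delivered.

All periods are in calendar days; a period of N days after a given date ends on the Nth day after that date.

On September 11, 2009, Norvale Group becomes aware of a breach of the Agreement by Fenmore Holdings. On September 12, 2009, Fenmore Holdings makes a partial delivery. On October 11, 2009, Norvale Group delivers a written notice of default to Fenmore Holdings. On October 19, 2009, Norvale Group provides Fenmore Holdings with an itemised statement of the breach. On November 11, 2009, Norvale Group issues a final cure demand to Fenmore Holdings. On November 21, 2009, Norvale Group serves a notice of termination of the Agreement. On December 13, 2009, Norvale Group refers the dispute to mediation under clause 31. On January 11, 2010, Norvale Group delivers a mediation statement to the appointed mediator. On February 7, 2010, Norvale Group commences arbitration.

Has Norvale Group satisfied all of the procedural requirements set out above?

Step 1: 25 days after September 11, 2009 (when the breach is discovered) is October 6, 2009; done October 11, 2009 — 5 days late.
The analysis stops there.

No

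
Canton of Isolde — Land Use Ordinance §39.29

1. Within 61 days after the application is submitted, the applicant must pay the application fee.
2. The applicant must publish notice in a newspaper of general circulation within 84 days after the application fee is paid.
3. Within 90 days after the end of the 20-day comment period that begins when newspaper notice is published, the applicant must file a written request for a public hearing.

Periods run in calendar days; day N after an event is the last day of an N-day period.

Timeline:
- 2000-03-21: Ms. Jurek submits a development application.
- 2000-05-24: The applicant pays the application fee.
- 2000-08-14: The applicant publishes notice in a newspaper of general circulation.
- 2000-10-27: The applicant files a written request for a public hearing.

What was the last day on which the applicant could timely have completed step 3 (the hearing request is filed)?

2000-12-02

Newspaper notice is published on 2000-08-14; the 20-day comment period therefore ends 2000-09-03, and step 3 runs from that date. 90 days after 2000-09-03 is 2000-12-02.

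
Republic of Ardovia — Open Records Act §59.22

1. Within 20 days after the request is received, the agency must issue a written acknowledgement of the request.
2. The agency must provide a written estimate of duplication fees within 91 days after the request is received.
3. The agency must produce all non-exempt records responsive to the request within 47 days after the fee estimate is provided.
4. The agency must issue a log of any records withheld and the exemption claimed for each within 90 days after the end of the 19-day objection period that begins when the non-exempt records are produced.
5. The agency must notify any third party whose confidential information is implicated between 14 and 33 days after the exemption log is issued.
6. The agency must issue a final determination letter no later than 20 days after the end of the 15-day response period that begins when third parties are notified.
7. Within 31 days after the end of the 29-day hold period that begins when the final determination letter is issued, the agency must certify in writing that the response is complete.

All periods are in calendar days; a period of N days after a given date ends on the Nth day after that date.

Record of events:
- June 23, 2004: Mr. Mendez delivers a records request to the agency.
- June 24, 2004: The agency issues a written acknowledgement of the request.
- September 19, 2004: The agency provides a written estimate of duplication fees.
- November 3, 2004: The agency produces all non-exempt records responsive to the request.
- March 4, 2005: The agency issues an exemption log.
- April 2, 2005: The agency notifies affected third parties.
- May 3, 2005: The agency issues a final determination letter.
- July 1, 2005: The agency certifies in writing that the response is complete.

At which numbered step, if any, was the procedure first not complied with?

Step 1: 20 days after June 23, 2004 (when the request is received) is July 13, 2004; June 24, 2004 is within that limit.
Step 2: 91 days after June 23, 2004 (when the request is received) is September 22, 2004; September 19, 2004 is within that limit.
Step 3: 47 days after September 19, 2004 (when the fee estimate is provided) is November 5, 2004; completed November 3, 2004, before the deadline.
Step 4: 90 days after November 22, 2004 (end of the 19-day objection period, which began when the non-exempt records are produced on November 3, 2004) is February 20, 2005; March 4, 2005 misses that deadline by 12 days.

Step 4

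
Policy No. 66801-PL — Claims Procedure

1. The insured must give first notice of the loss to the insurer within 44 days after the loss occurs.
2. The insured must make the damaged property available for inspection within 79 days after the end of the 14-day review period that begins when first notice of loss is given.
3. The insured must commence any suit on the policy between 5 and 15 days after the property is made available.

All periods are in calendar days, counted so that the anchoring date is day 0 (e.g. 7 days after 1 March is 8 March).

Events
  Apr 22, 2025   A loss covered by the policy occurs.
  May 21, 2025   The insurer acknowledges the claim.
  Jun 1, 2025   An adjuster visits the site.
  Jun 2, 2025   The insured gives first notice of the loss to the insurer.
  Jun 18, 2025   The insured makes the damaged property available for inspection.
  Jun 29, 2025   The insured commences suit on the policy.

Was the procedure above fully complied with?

Step 1 — counting 44 days from Apr 22, 2025 (when the loss occurs) gives a deadline of Jun 5, 2025; done Jun 2, 2025 — timely.
Step 2 — counting 79 days from Jun 16, 2025 (end of the 14-day review period, which began when first notice of loss is given on Jun 2, 2025) gives a deadline of Sep 3, 2025; done Jun 18, 2025 — timely.
Step 3 — 5 and 15 days from Jun 18, 2025 (when the property is made available) are Jun 23, 2025 and Jul 3, 2025 respectively; done Jun 29, 2025, which is between those dates.

Yes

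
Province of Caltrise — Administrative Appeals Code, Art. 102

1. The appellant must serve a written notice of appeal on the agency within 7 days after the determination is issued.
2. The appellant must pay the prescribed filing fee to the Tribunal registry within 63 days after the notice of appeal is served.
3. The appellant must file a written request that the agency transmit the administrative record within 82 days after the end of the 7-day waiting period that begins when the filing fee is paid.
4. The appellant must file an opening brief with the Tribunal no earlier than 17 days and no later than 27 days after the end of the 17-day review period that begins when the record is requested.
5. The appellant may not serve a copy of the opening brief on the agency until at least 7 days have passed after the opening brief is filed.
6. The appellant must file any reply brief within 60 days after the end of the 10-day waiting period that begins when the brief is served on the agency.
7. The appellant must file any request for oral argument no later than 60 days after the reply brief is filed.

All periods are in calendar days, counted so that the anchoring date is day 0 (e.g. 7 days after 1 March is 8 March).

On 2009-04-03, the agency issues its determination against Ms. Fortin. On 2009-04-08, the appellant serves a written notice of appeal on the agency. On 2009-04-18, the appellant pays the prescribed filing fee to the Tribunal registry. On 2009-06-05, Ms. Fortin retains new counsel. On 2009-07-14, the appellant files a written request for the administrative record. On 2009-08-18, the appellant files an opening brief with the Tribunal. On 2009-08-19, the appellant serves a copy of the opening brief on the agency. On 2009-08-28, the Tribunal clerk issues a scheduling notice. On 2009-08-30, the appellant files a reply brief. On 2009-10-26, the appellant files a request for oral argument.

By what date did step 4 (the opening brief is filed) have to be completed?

2009-08-27

The record is requested on 2009-07-14; the 17-day review period therefore ends 2009-07-31, and step 4 runs from that date. The window is 17–27 days after 2009-07-31; it closes on 2009-08-27.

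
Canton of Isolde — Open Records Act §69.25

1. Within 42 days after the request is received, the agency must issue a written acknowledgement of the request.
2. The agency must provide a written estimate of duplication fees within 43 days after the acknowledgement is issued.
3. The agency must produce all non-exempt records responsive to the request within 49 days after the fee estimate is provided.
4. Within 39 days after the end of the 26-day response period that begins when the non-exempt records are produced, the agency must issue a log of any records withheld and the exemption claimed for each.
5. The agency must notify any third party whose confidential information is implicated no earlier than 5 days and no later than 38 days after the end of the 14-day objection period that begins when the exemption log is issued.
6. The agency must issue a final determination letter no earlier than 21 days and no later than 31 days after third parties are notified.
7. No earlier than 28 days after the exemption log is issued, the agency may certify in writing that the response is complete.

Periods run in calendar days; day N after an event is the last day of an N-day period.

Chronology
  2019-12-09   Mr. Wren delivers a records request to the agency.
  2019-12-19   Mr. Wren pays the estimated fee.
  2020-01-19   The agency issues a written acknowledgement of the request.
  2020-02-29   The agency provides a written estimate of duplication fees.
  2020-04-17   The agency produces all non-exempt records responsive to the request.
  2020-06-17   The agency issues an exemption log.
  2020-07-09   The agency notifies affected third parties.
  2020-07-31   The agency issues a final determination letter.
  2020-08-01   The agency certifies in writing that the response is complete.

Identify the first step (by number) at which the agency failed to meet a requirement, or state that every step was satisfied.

(1) due by 2019-12-09 + 42 days = 2020-01-20; completed 2020-01-19, before the deadline.
(2) due by 2020-01-19 + 43 days = 2020-03-02; completed 2020-02-29, before the deadline.
(3) due by 2020-02-29 + 49 days = 2020-04-18; done 2020-04-17 — timely.
(4) due by 2020-05-13 + 39 days = 2020-06-21; 2020-06-17 is within that limit.
(5) the permitted window runs from 2020-07-01 + 5 = 2020-07-06 to 2020-07-01 + 38 = 2020-08-08; 2020-07-09 falls inside that range.
(6) the permitted window runs from 2020-07-09 + 21 = 2020-07-30 to 2020-07-09 + 31 = 2020-08-09; done 2020-07-31, which is between those dates.
(7) permitted from 2020-06-17 + 28 days = 2020-07-15 onward; done 2020-08-01 — permitted.

None — every step was satisfied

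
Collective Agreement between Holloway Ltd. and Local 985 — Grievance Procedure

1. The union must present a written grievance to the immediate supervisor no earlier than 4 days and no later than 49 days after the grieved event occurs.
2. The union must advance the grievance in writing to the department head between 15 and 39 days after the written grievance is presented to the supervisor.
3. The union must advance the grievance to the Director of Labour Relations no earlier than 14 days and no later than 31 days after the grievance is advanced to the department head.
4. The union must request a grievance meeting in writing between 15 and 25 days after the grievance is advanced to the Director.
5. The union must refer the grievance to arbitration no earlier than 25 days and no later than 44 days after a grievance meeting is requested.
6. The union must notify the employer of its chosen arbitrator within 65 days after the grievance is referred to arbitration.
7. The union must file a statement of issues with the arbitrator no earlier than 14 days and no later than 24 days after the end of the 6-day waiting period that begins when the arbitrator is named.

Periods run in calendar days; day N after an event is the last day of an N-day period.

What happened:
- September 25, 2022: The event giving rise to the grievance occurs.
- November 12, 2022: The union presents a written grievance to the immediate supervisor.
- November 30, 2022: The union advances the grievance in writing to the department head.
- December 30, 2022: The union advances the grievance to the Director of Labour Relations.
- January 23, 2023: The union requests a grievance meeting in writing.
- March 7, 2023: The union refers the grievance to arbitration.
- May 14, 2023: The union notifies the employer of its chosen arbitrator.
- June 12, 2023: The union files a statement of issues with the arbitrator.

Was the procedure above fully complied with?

No

(1) the permitted window runs from September 25, 2022 + 4 = September 29, 2022 to September 25, 2022 + 49 = November 13, 2022; done November 12, 2022, which is between those dates.
(2) the permitted window runs from November 12, 2022 + 15 = November 27, 2022 to November 12, 2022 + 39 = December 21, 2022; November 30, 2022 falls inside that range.
(3) the permitted window runs from November 30, 2022 + 14 = December 14, 2022 to November 30, 2022 + 31 = December 31, 2022; December 30, 2022 falls inside that range.
(4) the permitted window runs from December 30, 2022 + 15 = January 14, 2023 to December 30, 2022 + 25 = January 24, 2023; done January 23, 2023, which is between those dates.
(5) the permitted window runs from January 23, 2023 + 25 = February 17, 2023 to January 23, 2023 + 44 = March 8, 2023; March 7, 2023 falls inside that range.
(6) due by March 7, 2023 + 65 days = May 11, 2023; done May 14, 2023 — 3 days late.
That is the first point of non-compliance.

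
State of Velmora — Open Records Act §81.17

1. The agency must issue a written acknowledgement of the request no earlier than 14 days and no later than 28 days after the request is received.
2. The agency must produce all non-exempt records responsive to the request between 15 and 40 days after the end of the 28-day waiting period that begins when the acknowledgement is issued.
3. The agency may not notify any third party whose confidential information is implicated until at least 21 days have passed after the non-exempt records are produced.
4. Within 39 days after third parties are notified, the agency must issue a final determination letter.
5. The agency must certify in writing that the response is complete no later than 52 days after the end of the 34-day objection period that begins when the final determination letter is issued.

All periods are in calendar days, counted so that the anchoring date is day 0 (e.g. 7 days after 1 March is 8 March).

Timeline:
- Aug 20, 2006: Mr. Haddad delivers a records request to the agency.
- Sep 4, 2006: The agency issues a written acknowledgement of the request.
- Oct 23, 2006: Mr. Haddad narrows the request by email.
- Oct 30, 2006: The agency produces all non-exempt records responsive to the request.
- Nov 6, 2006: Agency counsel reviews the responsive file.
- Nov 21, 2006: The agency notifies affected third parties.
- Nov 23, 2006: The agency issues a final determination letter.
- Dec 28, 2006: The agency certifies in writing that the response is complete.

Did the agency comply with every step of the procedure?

Step 1: the window is 14–28 days after Aug 20, 2006 (when the request is received), so Sep 3, 2006 through Sep 17, 2006; done Sep 4, 2006 — within the window.
Step 2: the window is 15–40 days after Oct 2, 2006 (end of the 28-day waiting period, which began when the acknowledgement is issued on Sep 4, 2006), so Oct 17, 2006 through Nov 11, 2006; done Oct 30, 2006 — within the window.
Step 3: the earliest permitted date is 21 days after Oct 30, 2006 (when the non-exempt records are produced), i.e. Nov 20, 2006; done Nov 21, 2006, after the minimum wait.
Step 4: 39 days after Nov 21, 2006 (when third parties are notified) is Dec 30, 2006; Nov 23, 2006 is within that limit.
Step 5: 52 days after Dec 27, 2006 (end of the 34-day objection period, which began when the final determination letter is issued on Nov 23, 2006) is Feb 17, 2007; done Dec 28, 2006 — timely.

Yes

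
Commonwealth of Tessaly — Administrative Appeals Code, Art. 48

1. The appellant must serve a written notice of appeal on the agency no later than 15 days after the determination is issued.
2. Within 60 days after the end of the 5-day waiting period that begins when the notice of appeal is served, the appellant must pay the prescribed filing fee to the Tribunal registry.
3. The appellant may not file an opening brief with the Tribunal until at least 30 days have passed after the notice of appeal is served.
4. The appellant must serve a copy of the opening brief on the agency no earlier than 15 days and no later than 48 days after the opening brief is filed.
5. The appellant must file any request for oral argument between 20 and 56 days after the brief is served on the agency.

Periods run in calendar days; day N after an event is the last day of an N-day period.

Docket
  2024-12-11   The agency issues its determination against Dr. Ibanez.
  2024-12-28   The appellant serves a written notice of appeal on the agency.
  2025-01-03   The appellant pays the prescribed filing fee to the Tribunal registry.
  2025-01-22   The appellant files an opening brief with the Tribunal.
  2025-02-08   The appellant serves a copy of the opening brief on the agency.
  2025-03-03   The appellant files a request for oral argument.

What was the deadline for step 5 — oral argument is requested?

Step 5 runs from 2025-02-08, when the brief is served on the agency. The window is 20–56 days after 2025-02-08; it closes on 2025-04-05.

2025-04-05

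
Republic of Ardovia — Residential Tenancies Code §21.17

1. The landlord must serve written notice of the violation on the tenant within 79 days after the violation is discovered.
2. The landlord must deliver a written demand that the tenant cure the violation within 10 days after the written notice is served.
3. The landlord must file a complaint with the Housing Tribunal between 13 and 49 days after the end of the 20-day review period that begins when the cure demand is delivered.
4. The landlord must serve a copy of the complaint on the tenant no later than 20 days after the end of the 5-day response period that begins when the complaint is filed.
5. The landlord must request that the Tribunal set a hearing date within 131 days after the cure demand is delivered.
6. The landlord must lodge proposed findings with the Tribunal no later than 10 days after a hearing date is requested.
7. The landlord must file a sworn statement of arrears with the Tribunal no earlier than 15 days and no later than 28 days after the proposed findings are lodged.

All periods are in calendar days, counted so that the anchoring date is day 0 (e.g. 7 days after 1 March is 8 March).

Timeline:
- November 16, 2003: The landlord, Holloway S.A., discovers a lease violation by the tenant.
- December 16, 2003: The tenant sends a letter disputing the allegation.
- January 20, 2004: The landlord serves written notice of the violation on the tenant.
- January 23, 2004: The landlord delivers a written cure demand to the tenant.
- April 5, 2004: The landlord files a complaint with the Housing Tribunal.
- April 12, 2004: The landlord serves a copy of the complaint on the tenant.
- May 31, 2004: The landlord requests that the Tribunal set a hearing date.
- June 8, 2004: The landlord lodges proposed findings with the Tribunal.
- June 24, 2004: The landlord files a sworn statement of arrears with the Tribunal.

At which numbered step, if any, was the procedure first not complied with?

(1) due by November 16, 2003 + 79 days = February 3, 2004; completed January 20, 2004, before the deadline.
(2) due by January 20, 2004 + 10 days = January 30, 2004; January 23, 2004 is within that limit.
(3) the permitted window runs from February 12, 2004 + 13 = February 25, 2004 to February 12, 2004 + 49 = April 1, 2004; done April 5, 2004 — 4 days after the window closed.
That is the first point of non-compliance.

Step 3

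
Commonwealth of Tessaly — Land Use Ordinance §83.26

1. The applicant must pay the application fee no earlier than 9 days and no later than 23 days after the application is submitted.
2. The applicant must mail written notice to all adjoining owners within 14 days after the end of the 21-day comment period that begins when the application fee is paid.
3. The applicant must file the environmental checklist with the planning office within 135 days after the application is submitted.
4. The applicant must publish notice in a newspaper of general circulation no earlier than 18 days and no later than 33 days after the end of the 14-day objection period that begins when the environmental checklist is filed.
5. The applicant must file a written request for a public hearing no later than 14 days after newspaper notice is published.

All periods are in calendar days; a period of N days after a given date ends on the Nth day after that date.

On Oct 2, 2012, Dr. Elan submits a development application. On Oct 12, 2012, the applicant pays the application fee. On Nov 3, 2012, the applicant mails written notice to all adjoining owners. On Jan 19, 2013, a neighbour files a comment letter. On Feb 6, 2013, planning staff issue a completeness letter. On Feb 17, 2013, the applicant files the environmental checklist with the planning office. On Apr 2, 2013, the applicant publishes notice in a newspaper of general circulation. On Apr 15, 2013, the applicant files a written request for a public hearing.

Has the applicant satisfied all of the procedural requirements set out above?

Step 1: the window is 9–23 days after Oct 2, 2012 (when the application is submitted), so Oct 11, 2012 through Oct 25, 2012; Oct 12, 2012 falls inside that range.
Step 2: 14 days after Nov 2, 2012 (end of the 21-day comment period, which began when the application fee is paid on Oct 12, 2012) is Nov 16, 2012; completed Nov 3, 2012, before the deadline.
Step 3: 135 days after Oct 2, 2012 (when the application is submitted) is Feb 14, 2013; not done until Feb 17, 2013, 3 days after the deadline.

No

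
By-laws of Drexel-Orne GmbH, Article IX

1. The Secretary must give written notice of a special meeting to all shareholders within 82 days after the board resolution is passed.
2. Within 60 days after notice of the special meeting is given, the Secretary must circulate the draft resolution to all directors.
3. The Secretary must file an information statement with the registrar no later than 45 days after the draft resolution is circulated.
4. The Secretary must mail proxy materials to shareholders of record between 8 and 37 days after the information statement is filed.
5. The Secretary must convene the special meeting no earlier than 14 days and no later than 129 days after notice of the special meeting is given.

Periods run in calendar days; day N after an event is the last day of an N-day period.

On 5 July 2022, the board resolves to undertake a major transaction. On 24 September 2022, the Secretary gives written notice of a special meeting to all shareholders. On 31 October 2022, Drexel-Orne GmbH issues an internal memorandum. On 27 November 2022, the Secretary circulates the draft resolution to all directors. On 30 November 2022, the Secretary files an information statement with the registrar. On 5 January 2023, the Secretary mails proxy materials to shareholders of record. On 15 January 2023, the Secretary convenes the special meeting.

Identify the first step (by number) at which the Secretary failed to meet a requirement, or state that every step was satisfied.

(1) due by 5 July 2022 + 82 days = 25 September 2022; done 24 September 2022 — timely.
(2) due by 24 September 2022 + 60 days = 23 November 2022; done 27 November 2022 — 4 days late.
The analysis stops there.

Step 2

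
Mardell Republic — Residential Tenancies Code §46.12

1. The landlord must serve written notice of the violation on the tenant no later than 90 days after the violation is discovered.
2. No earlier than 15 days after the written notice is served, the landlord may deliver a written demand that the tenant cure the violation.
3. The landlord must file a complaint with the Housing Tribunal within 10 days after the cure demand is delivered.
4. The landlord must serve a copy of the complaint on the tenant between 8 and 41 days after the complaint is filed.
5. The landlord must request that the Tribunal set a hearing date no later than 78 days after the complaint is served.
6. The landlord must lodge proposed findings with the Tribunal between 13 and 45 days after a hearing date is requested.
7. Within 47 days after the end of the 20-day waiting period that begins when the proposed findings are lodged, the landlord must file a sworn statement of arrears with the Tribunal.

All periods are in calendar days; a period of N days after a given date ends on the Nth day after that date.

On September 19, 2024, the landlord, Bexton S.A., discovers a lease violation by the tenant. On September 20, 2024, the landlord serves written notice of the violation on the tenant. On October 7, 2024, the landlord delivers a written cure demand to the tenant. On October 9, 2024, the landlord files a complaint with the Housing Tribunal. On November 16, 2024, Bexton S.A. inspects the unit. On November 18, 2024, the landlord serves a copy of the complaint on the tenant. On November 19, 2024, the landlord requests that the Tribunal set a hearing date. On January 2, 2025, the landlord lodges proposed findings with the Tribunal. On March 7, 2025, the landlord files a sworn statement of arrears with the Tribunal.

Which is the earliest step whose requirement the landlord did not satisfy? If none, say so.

Step 1 — counting 90 days from September 19, 2024 (when the violation is discovered) gives a deadline of December 18, 2024; done September 20, 2024 — timely.
Step 2 — must wait 15 days from September 20, 2024 (when the written notice is served), so not before October 5, 2024; October 7, 2024 is on or after that date.
Step 3 — counting 10 days from October 7, 2024 (when the cure demand is delivered) gives a deadline of October 17, 2024; October 9, 2024 is within that limit.
Step 4 — 8 and 41 days from October 9, 2024 (when the complaint is filed) are October 17, 2024 and November 19, 2024 respectively; November 18, 2024 falls inside that range.
Step 5 — counting 78 days from November 18, 2024 (when the complaint is served) gives a deadline of February 4, 2025; November 19, 2024 is within that limit.
Step 6 — 13 and 45 days from November 19, 2024 (when a hearing date is requested) are December 2, 2024 and January 3, 2025 respectively; done January 2, 2025 — within the window.
Step 7 — counting 47 days from January 22, 2025 (end of the 20-day waiting period, which began when the proposed findings are lodged on January 2, 2025) gives a deadline of March 10, 2025; March 7, 2025 is within that limit.

None — every step was satisfied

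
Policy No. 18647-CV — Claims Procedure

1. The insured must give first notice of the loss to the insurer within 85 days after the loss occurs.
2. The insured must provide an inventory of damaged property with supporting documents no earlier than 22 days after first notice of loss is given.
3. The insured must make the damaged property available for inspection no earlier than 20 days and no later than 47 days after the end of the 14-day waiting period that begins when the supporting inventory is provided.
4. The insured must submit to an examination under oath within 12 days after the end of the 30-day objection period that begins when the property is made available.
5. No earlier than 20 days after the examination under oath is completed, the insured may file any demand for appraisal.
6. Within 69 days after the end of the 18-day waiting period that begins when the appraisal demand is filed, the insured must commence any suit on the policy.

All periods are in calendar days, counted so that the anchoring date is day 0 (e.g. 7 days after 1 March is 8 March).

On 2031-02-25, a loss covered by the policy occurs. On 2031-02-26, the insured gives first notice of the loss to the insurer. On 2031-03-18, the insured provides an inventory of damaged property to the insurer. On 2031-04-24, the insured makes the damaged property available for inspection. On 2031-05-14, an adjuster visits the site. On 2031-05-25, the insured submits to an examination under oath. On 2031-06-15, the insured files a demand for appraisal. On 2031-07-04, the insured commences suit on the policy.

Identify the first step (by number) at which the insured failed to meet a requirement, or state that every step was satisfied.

Step 1: 85 days after 2031-02-25 (when the loss occurs) is 2031-05-21; 2031-02-26 is within that limit.
Step 2: the earliest permitted date is 22 days after 2031-02-26 (when first notice of loss is given), i.e. 2031-03-20; acted on 2031-03-18, 2 days prematurely.
That is the first point of non-compliance.

Step 2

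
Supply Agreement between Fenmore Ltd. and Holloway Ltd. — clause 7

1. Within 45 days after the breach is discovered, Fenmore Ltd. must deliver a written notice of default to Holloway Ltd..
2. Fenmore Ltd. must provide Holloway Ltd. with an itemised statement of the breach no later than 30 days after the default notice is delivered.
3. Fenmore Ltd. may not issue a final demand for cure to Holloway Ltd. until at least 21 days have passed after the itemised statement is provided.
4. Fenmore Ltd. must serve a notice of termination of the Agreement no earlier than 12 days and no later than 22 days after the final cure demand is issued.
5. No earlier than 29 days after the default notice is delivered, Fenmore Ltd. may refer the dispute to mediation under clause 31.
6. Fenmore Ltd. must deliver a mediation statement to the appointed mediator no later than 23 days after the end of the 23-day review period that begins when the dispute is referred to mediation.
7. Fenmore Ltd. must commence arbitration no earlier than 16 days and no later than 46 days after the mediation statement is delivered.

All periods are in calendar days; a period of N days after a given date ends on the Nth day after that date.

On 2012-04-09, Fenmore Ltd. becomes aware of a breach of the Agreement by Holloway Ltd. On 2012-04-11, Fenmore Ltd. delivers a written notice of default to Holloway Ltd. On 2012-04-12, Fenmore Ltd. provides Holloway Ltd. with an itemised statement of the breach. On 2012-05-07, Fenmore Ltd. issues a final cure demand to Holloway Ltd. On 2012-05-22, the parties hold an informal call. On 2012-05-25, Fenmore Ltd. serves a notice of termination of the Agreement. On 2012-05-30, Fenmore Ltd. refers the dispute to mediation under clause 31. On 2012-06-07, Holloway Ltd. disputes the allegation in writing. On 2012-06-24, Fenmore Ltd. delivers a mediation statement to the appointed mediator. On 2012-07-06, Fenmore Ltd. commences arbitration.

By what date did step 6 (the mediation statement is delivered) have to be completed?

2012-07-15

The dispute is referred to mediation on 2012-05-30; the 23-day review period therefore ends 2012-06-22, and step 6 runs from that date. 23 days after 2012-06-22 is 2012-07-15.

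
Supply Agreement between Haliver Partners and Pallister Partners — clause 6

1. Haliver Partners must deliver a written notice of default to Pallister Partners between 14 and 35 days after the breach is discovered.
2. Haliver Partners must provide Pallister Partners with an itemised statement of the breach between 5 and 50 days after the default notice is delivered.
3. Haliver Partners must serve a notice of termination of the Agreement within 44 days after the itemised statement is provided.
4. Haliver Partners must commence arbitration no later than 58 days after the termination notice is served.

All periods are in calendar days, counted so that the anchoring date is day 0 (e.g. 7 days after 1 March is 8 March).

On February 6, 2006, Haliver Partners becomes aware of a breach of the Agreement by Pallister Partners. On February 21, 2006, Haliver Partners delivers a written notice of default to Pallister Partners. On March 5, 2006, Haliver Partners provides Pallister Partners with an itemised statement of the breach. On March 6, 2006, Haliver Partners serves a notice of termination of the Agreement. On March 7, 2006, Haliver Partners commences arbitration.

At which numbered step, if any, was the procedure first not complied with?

None — every step was satisfied

(1) the permitted window runs from February 6, 2006 + 14 = February 20, 2006 to February 6, 2006 + 35 = March 13, 2006; February 21, 2006 falls inside that range.
(2) the permitted window runs from February 21, 2006 + 5 = February 26, 2006 to February 21, 2006 + 50 = April 12, 2006; done March 5, 2006, which is between those dates.
(3) due by March 5, 2006 + 44 days = April 18, 2006; March 6, 2006 is within that limit.
(4) due by March 6, 2006 + 58 days = May 3, 2006; done March 7, 2006 — timely.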